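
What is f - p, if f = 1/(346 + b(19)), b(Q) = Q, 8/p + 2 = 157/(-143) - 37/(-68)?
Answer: 28418913/9064045 ≈ 3.1353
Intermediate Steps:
p = -77792/24833 (p = 8/(-2 + (157/(-143) - 37/(-68))) = 8/(-2 + (157*(-1/143) - 37*(-1/68))) = 8/(-2 + (-157/143 + 37/68)) = 8/(-2 - 5385/9724) = 8/(-24833/9724) = 8*(-9724/24833) = -77792/24833 ≈ -3.1326)
f = 1/365 (f = 1/(346 + 19) = 1/365 ≈ 0.0027397)
f - p = 1/365 - 1*(-77792/24833) = 1/365 + 77792/24833 = 28418913/9064045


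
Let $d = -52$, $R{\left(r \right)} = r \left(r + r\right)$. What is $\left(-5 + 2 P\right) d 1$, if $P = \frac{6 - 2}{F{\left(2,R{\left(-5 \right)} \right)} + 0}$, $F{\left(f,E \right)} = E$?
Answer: $\frac{6292}{25} \approx 251.68$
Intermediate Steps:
$R{\left(r \right)} = 2 r^{2}$ ($R{\left(r \right)} = r 2 r = 2 r^{2}$)
$P = \frac{2}{25}$ ($P = \frac{6 - 2}{2 \left(-5\right)^{2} + 0} = \frac{4}{2 \cdot 25 + 0} = \frac{4}{50 + 0} = \frac{4}{50} = 4 \cdot \frac{1}{50} = \frac{2}{25} \approx 0.08$)
$\left(-5 + 2 P\right) d 1 = \left(-5 + 2 \cdot \frac{2}{25}\right) \left(-52\right) 1 = \left(-5 + \frac{4}{25}\right) \left(-52\right) 1 = \left(- \frac{121}{25}\right) \left(-52\right) 1 = \frac{6292}{25} \cdot 1 = \frac{6292}{25}$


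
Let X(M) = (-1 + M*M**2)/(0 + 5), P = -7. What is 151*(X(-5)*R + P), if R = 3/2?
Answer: -33824/5 ≈ -6764.8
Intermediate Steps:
R = 3/2 (R = 3*(1/2) = 3/2 ≈ 1.5000)
X(M) = -1/5 + M**3/5 (X(M) = (-1 + M**3)/5 = (-1 + M**3)*(1/5) = -1/5 + M**3/5)
151*(X(-5)*R + P) = 151*((-1/5 + (1/5)*(-5)**3)*(3/2) - 7) = 151*((-1/5 + (1/5)*(-125))*(3/2) - 7) = 151*((-1/5 - 25)*(3/2) - 7) = 151*(-126/5*3/2 - 7) = 151*(-189/5 - 7) = 151*(-224/5) = -33824/5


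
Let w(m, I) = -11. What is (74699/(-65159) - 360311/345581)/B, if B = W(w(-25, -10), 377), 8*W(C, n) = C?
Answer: 394336476544/247694836169 ≈ 1.5920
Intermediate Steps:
W(C, n) = C/8
B = -11/8 (B = (⅛)*(-11) = -11/8 ≈ -1.3750)
(74699/(-65159) - 360311/345581)/B = (74699/(-65159) - 360311/345581)/(-11/8) = (74699*(-1/65159) - 360311*1/345581)*(-8/11) = (-74699/65159 - 360311/345581)*(-8/11) = -49292059568/22517712379*(-8/11) = 394336476544/247694836169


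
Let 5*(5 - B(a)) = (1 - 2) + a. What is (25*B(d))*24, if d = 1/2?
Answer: 3060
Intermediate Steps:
d = ½ (d = 1*(½) = ½ ≈ 0.50000)
B(a) = 26/5 - a/5 (B(a) = 5 - ((1 - 2) + a)/5 = 5 - (-1 + a)/5 = 5 + (⅕ - a/5) = 26/5 - a/5)
(25*B(d))*24 = (25*(26/5 - ⅕*½))*24 = (25*(26/5 - ⅒))*24 = (25*(51/10))*24 = (255/2)*24 = 3060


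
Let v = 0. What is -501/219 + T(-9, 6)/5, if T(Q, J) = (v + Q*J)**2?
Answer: 212033/365 ≈ 580.91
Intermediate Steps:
T(Q, J) = J**2*Q**2 (T(Q, J) = (0 + Q*J)**2 = (0 + J*Q)**2 = (J*Q)**2 = J**2*Q**2)
-501/219 + T(-9, 6)/5 = -501/219 + (6**2*(-9)**2)/5 = -501*1/219 + (36*81)*(1/5) = -167/73 + 2916*(1/5) = -167/73 + 2916/5 = 212033/365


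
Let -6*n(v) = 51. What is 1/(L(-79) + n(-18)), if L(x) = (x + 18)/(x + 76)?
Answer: 6/71 ≈ 0.084507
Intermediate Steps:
L(x) = (18 + x)/(76 + x)
n(v) = -17/2 (n(v) = -1/6*51 = -17/2)
1/(L(-79) + n(-18)) = 1/((18 - 79)/(76 - 79) - 17/2) = 1/(-61/(-3) - 17/2) = 1/(-1/3*(-61) - 17/2) = 1/(61/3 - 17/2) = 1/(71/6) = 6/71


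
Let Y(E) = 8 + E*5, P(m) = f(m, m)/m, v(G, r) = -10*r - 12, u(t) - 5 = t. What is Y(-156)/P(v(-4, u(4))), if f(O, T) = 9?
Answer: 26248/3 ≈ 8749.3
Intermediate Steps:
u(t) = 5 + t
v(G, r) = -12 - 10*r
P(m) = 9/m
Y(E) = 8 + 5*E
Y(-156)/P(v(-4, u(4))) = (8 + 5*(-156))/((9/(-12 - 10*(5 + 4)))) = (8 - 780)/((9/(-12 - 10*9))) = -772/(9/(-12 - 90)) = -772/(9/(-102)) = -772/(9*(-1/102)) = -772/(-3/34) = -772*(-34/3) = 26248/3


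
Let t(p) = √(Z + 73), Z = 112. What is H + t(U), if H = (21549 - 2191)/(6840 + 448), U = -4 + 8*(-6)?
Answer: 9679/3644 + √185 ≈ 16.258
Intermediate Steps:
U = -52 (U = -4 - 48 = -52)
t(p) = √185 (t(p) = √(112 + 73) = √185)
H = 9679/3644 (H = 19358/7288 = 19358*(1/7288) = 9679/3644 ≈ 2.6561)
H + t(U) = 9679/3644 + √185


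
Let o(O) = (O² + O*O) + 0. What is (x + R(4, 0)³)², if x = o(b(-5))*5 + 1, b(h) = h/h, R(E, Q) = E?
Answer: 5625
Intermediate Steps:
b(h) = 1
o(O) = 2*O² (o(O) = (O² + O²) + 0 = 2*O² + 0 = 2*O²)
x = 11 (x = (2*1²)*5 + 1 = (2*1)*5 + 1 = 2*5 + 1 = 10 + 1 = 11)
(x + R(4, 0)³)² = (11 + 4³)² = (11 + 64)² = 75² = 5625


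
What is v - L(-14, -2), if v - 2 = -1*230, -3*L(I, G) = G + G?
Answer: -688/3 ≈ -229.33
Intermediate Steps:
L(I, G) = -2*G/3 (L(I, G) = -(G + G)/3 = -2*G/3)
v = -228 (v = 2 - 1*230 = 2 - 230 = -228)
v - L(-14, -2) = -228 - (-2)*(-2)/3 = -228 - 1*4/3 = -228 - 4/3 = -688/3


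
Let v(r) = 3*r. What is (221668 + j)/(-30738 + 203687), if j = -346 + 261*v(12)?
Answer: 230718/172949 ≈ 1.3340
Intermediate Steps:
j = 9050 (j = -346 + 261*(3*12) = -346 + 261*36 = -346 + 9396 = 9050)
(221668 + j)/(-30738 + 203687) = (221668 + 9050)/(-30738 + 203687) = 230718/172949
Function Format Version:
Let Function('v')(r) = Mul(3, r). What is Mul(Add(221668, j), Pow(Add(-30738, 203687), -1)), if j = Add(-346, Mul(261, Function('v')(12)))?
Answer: Rational(230718, 172949) ≈ 1.3340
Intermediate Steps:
j = 9050 (j = Add(-346, Mul(261, Mul(3, 12))) = Add(-346, Mul(261, 36)) = Add(-346, 9396) = 9050)
Mul(Add(221668, j), Pow(Add(-30738, 203687), -1)) = Mul(Add(221668, 9050), Pow(Add(-30738, 203687), -1)) = Mul(230718, Pow(172949, -1)) = Mul(230718, Rational(1, 172949)) = Rational(230718, 172949)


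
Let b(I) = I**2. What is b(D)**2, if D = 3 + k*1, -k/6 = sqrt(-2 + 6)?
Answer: 6561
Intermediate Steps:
k = -12 (k = -6*sqrt(-2 + 6) = -6*sqrt(4) = -6*2 = -12)
D = -9 (D = 3 - 12*1 = 3 - 12 = -9)
b(D)**2 = ((-9)**2)**2 = 81**2 = 6561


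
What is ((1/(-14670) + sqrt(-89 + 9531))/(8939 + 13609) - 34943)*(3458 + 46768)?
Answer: -96755501908751851/55129860 + 8371*sqrt(9442)/3758 ≈ -1.7550e+9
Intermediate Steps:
((1/(-14670) + sqrt(-89 + 9531))/(8939 + 13609) - 34943)*(3458 + 46768) = ((-1/14670 + sqrt(9442))/22548 - 34943)*50226 = ((-1/14670 + sqrt(9442))*(1/22548) - 34943)*50226 = ((-1/330779160 + sqrt(9442)/22548) - 34943)*50226 = (-11558416187881/330779160 + sqrt(9442)/22548)*50226 = -96755501908751851/55129860 + 8371*sqrt(9442)/3758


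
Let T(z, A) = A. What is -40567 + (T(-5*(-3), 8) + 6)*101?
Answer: -39153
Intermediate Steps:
-40567 + (T(-5*(-3), 8) + 6)*101 = -40567 + (8 + 6)*101 = -40567 + 14*101 = -40567 + 1414 = -39153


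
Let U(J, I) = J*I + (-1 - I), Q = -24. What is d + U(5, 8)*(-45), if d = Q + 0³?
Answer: -1419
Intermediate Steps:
U(J, I) = -1 - I + I*J (U(J, I) = I*J + (-1 - I) = -1 - I + I*J)
d = -24 (d = -24 + 0³ = -24 + 0 = -24)
d + U(5, 8)*(-45) = -24 + (-1 - 1*8 + 8*5)*(-45) = -24 + (-1 - 8 + 40)*(-45) = -24 + 31*(-45) = -24 - 1395 = -1419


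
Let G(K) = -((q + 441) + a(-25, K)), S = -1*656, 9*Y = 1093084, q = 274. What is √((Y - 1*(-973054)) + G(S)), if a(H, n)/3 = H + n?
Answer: √9862522/3 ≈ 1046.8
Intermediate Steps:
Y = 1093084/9 (Y = (⅑)*1093084 = 1093084/9 ≈ 1.2145e+5)
a(H, n) = 3*H + 3*n (a(H, n) = 3*(H + n) = 3*H + 3*n)
S = -656
G(K) = -640 - 3*K (G(K) = -((274 + 441) + (3*(-25) + 3*K)) = -(715 + (-75 + 3*K)) = -(640 + 3*K) = -640 - 3*K)
√((Y - 1*(-973054)) + G(S)) = √((1093084/9 - 1*(-973054)) + (-640 - 3*(-656))) = √((1093084/9 + 973054) + (-640 + 1968)) = √(9850570/9 + 1328) = √(9862522/9) = √9862522/3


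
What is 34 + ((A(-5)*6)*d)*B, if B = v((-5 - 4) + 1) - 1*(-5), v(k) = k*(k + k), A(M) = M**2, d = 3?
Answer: 59884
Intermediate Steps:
v(k) = 2*k**2 (v(k) = k*(2*k) = 2*k**2)
B = 133 (B = 2*((-5 - 4) + 1)**2 - 1*(-5) = 2*(-9 + 1)**2 + 5 = 2*(-8)**2 + 5 = 2*64 + 5 = 128 + 5 = 133)
34 + ((A(-5)*6)*d)*B = 34 + (((-5)**2*6)*3)*133 = 34 + ((25*6)*3)*133 = 34 + (150*3)*133 = 34 + 450*133 = 34 + 59850 = 59884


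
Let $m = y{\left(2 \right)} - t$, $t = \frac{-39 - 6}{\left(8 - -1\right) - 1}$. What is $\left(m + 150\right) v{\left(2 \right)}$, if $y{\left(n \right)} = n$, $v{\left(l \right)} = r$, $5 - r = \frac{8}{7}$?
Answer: $\frac{34047}{56} \approx 607.98$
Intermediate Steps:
$r = \frac{27}{7}$ ($r = 5 - \frac{8}{7} = \frac{27}{7} \approx 3.8571$)
$t = - \frac{45}{8}$ ($t = - \frac{45}{\left(8 + 1\right) - 1} = - \frac{45}{9 - 1} = - \frac{45}{8} \approx -5.625$)
$v{\left(l \right)} = \frac{27}{7}$
$m = \frac{61}{8}$ ($m = 2 - - \frac{45}{8} = 2 + \frac{45}{8} = \frac{61}{8} \approx 7.625$)
$\left(m + 150\right) v{\left(2 \right)} = \left(\frac{61}{8} + 150\right) \frac{27}{7} = \frac{1261}{8} \cdot \frac{27}{7} = \frac{34047}{56}$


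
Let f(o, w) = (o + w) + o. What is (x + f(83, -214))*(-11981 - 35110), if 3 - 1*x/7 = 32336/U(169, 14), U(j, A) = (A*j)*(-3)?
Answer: -38912863/169 ≈ -2.3025e+5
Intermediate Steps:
U(j, A) = -3*A*j
f(o, w) = w + 2*o
x = 26815/507 (x = 21 - 226352/((-3*14*169)) = 21 - 226352/(-7098) = 21 - 226352*(-1)/7098 = 21 - 7*(-16168/3549) = 21 + 16168/507 = 26815/507 ≈ 52.890)
(x + f(83, -214))*(-11981 - 35110) = (26815/507 + (-214 + 2*83))*(-11981 - 35110) = (26815/507 + (-214 + 166))*(-47091) = (26815/507 - 48)*(-47091) = (2479/507)*(-47091) = -38912863/169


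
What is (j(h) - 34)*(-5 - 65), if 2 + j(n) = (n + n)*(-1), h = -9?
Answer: 1260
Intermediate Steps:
j(n) = -2 - 2*n (j(n) = -2 + (n + n)*(-1) = -2 + (2*n)*(-1) = -2 - 2*n)
(j(h) - 34)*(-5 - 65) = ((-2 - 2*(-9)) - 34)*(-5 - 65) = ((-2 + 18) - 34)*(-70) = (16 - 34)*(-70) = -18*(-70) = 1260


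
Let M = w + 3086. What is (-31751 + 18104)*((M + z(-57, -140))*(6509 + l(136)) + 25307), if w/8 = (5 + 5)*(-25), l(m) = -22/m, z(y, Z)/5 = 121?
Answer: -10237422152049/68 ≈ -1.5055e+11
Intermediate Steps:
z(y, Z) = 605 (z(y, Z) = 5*121 = 605)
w = -2000 (w = 8*((5 + 5)*(-25)) = 8*(10*(-25)) = 8*(-250) = -2000)
M = 1086 (M = -2000 + 3086 = 1086)
(-31751 + 18104)*((M + z(-57, -140))*(6509 + l(136)) + 25307) = (-31751 + 18104)*((1086 + 605)*(6509 - 22/136) + 25307) = -13647*(1691*(6509 - 22*1/136) + 25307) = -13647*(1691*(6509 - 11/68) + 25307) = -13647*(1691*(442601/68) + 25307) = -13647*(748438291/68 + 25307) = -13647*750159167/68 = -10237422152049/68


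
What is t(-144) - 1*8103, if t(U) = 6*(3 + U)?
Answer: -8949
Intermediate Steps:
t(U) = 18 + 6*U
t(-144) - 1*8103 = (18 + 6*(-144)) - 1*8103 = (18 - 864) - 8103 = -846 - 8103 = -8949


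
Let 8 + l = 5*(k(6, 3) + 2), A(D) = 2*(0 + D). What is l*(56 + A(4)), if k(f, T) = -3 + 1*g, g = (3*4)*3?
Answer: 10688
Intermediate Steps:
g = 36 (g = 12*3 = 36)
k(f, T) = 33 (k(f, T) = -3 + 1*36 = -3 + 36 = 33)
A(D) = 2*D
l = 167 (l = -8 + 5*(33 + 2) = -8 + 5*35 = -8 + 175 = 167)
l*(56 + A(4)) = 167*(56 + 2*4) = 167*(56 + 8) = 167*64 = 10688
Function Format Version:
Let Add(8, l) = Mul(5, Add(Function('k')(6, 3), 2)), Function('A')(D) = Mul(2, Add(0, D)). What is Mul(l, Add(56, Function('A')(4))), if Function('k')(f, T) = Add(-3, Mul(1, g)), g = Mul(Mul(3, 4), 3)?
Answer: 10688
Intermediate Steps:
g = 36 (g = Mul(12, 3) = 36)
Function('k')(f, T) = 33 (Function('k')(f, T) = Add(-3, Mul(1, 36)) = Add(-3, 36) = 33)
Function('A')(D) = Mul(2, D)
l = 167 (l = Add(-8, Mul(5, Add(33, 2))) = Add(-8, Mul(5, 35)) = Add(-8, 175) = 167)
Mul(l, Add(56, Function('A')(4))) = Mul(167, Add(56, Mul(2, 4))) = Mul(167, Add(56, 8)) = Mul(167, 64) = 10688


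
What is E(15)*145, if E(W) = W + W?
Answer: 4350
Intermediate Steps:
E(W) = 2*W
E(15)*145 = (2*15)*145 = 30*145 = 4350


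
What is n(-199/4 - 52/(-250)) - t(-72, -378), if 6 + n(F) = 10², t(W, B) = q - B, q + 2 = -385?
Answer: 103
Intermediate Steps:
q = -387 (q = -2 - 385 = -387)
t(W, B) = -387 - B
n(F) = 94 (n(F) = -6 + 10² = -6 + 100 = 94)
n(-199/4 - 52/(-250)) - t(-72, -378) = 94 - (-387 - 1*(-378)) = 94 - (-387 + 378) = 94 - 1*(-9) = 94 + 9 = 103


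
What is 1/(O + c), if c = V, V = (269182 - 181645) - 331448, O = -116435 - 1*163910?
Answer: -1/524256 ≈ -1.9075e-6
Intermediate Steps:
O = -280345 (O = -116435 - 163910 = -280345)
V = -243911 (V = 87537 - 331448 = -243911)
c = -243911
1/(O + c) = 1/(-280345 - 243911) = 1/(-524256) = -1/524256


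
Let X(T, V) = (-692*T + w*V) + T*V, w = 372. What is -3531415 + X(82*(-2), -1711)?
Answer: -3773815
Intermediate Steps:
X(T, V) = -692*T + 372*V + T*V (X(T, V) = (-692*T + 372*V) + T*V = -692*T + 372*V + T*V)
-3531415 + X(82*(-2), -1711) = -3531415 + (-56744*(-2) + 372*(-1711) + (82*(-2))*(-1711)) = -3531415 + (-692*(-164) - 636492 - 164*(-1711)) = -3531415 + (113488 - 636492 + 280604) = -3531415 - 242400 = -3773815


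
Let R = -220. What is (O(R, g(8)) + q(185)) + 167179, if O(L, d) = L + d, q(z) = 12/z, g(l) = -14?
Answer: 30884837/185 ≈ 1.6695e+5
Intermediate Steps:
(O(R, g(8)) + q(185)) + 167179 = ((-220 - 14) + 12/185) + 167179 = (-234 + 12*(1/185)) + 167179 = (-234 + 12/185) + 167179 = -43278/185 + 167179 = 30884837/185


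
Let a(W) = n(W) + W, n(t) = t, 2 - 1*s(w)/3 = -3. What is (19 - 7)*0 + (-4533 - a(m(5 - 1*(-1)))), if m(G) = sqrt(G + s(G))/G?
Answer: -4533 - sqrt(21)/3 ≈ -4534.5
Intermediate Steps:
s(w) = 15 (s(w) = 6 - 3*(-3) = 6 + 9 = 15)
m(G) = sqrt(15 + G)/G (m(G) = sqrt(G + 15)/G = sqrt(15 + G)/G)
a(W) = 2*W (a(W) = W + W = 2*W)
(19 - 7)*0 + (-4533 - a(m(5 - 1*(-1)))) = (19 - 7)*0 + (-4533 - 2*sqrt(15 + (5 - 1*(-1)))/(5 - 1*(-1))) = 12*0 + (-4533 - 2*sqrt(15 + (5 + 1))/(5 + 1)) = 0 + (-4533 - 2*sqrt(15 + 6)/6) = 0 + (-4533 - 2*sqrt(21)/6) = 0 + (-4533 - sqrt(21)/3) = -4533 - sqrt(21)/3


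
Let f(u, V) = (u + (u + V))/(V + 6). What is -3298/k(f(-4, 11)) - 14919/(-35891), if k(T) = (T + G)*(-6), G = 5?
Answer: 1010071019/9475224 ≈ 106.60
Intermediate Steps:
f(u, V) = (V + 2*u)/(6 + V) (f(u, V) = (u + (V + u))/(6 + V) = (V + 2*u)/(6 + V))
k(T) = -30 - 6*T (k(T) = (T + 5)*(-6) = (5 + T)*(-6) = -30 - 6*T)
-3298/k(f(-4, 11)) - 14919/(-35891) = -3298/(-30 - 6*(11 + 2*(-4))/(6 + 11)) - 14919/(-35891) = -3298/(-30 - 6*(11 - 8)/17) - 14919*(-1/35891) = -3298/(-30 - 6*3/17) + 14919/35891 = -3298/(-30 - 18/17) + 14919/35891 = -3298/(-528/17) + 14919/35891 = -3298*(-17/528) + 14919/35891 = 28033/264 + 14919/35891 = 1010071019/9475224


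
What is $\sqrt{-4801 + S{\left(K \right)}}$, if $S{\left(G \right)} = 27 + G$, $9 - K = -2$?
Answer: $i \sqrt{4763} \approx 69.015 i$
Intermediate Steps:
$K = 11$ ($K = 9 - -2 = 9 + 2 = 11$)
$\sqrt{-4801 + S{\left(K \right)}} = \sqrt{-4801 + \left(27 + 11\right)} = \sqrt{-4801 + 38} = \sqrt{-4763} = i \sqrt{4763}$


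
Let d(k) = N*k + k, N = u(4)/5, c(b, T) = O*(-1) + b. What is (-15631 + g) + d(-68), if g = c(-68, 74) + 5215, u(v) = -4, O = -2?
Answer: -52478/5 ≈ -10496.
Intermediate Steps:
c(b, T) = 2 + b (c(b, T) = -2*(-1) + b = 2 + b)
N = -4/5 ≈ -0.80000
g = 5149 (g = (2 - 68) + 5215 = -66 + 5215 = 5149)
d(k) = k/5 (d(k) = -4*k/5 + k = k/5)
(-15631 + g) + d(-68) = (-15631 + 5149) + (1/5)*(-68) = -10482 - 68/5 = -52478/5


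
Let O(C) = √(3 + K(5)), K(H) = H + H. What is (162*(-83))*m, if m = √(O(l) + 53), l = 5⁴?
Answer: -13446*√(53 + √13) ≈ -1.0116e+5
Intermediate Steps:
K(H) = 2*H
l = 625
O(C) = √13 (O(C) = √(3 + 2*5) = √(3 + 10) = √13)
m = √(53 + √13) (m = √(√13 + 53) = √(53 + √13) ≈ 7.5237)
(162*(-83))*m = (162*(-83))*√(53 + √13) = -13446*√(53 + √13)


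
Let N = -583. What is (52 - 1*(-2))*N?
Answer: -31482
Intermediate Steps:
(52 - 1*(-2))*N = (52 - 1*(-2))*(-583) = (52 + 2)*(-583) = 54*(-583) = -31482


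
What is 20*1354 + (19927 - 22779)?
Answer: 24228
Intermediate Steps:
20*1354 + (19927 - 22779) = 27080 - 2852 = 24228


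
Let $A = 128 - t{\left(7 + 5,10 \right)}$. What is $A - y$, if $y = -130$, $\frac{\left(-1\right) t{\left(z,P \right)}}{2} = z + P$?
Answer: $302$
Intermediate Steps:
$t{\left(z,P \right)} = - 2 P - 2 z$ ($t{\left(z,P \right)} = - 2 \left(z + P\right) = - 2 \left(P + z\right) = - 2 P - 2 z$)
$A = 172$ ($A = 128 - \left(\left(-2\right) 10 - 2 \left(7 + 5\right)\right) = 128 - \left(-20 - 24\right) = 128 - -44 = 128 + 44 = 172$)
$A - y = 172 - -130 = 172 + 130 = 302$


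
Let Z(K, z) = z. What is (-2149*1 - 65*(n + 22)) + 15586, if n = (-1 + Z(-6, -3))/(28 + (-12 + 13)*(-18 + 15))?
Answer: 60087/5 ≈ 12017.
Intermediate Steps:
n = -4/25 (n = (-1 - 3)/(28 + (-12 + 13)*(-18 + 15)) = -4/(28 + 1*(-3)) = -4/(28 - 3) = -4/25 ≈ -0.16000)
(-2149*1 - 65*(n + 22)) + 15586 = (-2149*1 - 65*(-4/25 + 22)) + 15586 = (-2149 - 65*546/25) + 15586 = (-2149 - 7098/5) + 15586 = -17843/5 + 15586 = 60087/5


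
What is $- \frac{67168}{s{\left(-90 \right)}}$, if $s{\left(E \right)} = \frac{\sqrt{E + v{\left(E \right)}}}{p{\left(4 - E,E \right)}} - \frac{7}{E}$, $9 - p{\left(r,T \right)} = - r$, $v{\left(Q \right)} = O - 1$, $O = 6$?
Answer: $- \frac{448928746560}{1208341} + \frac{56038262400 i \sqrt{85}}{1208341} \approx -3.7153 \cdot 10^{5} + 4.2757 \cdot 10^{5} i$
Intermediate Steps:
$v{\left(Q \right)} = 5$ ($v{\left(Q \right)} = 6 - 1 = 5$)
$p{\left(r,T \right)} = 9 + r$ ($p{\left(r,T \right)} = 9 - - r = 9 + r$)
$s{\left(E \right)} = - \frac{7}{E} + \frac{\sqrt{5 + E}}{13 - E}$ ($s{\left(E \right)} = \frac{\sqrt{E + 5}}{9 - \left(-4 + E\right)} - \frac{7}{E} = \frac{\sqrt{5 + E}}{13 - E} - \frac{7}{E} = - \frac{7}{E} + \frac{\sqrt{5 + E}}{13 - E}$)
$- \frac{67168}{s{\left(-90 \right)}} = - \frac{67168}{\frac{1}{-90} \frac{1}{-13 - 90} \left(91 - -630 - - 90 \sqrt{5 - 90}\right)} = - \frac{67168}{\left(- \frac{1}{90}\right) \frac{1}{-103} \left(91 + 630 - - 90 \sqrt{-85}\right)} = - \frac{67168}{\left(- \frac{1}{90}\right) \left(- \frac{1}{103}\right) \left(91 + 630 - - 90 i \sqrt{85}\right)} = - \frac{67168}{\left(- \frac{1}{90}\right) \left(- \frac{1}{103}\right) \left(91 + 630 + 90 i \sqrt{85}\right)} = - \frac{67168}{\left(- \frac{1}{90}\right) \left(- \frac{1}{103}\right) \left(721 + 90 i \sqrt{85}\right)} = - \frac{67168}{\frac{7}{90} + \frac{i \sqrt{85}}{103}}$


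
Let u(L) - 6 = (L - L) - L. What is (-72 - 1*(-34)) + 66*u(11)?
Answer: -368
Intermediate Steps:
u(L) = 6 - L (u(L) = 6 + ((L - L) - L) = 6 + (0 - L) = 6 - L)
(-72 - 1*(-34)) + 66*u(11) = (-72 - 1*(-34)) + 66*(6 - 1*11) = (-72 + 34) + 66*(6 - 11) = -38 + 66*(-5) = -38 - 330 = -368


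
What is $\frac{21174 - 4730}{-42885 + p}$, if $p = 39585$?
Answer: $- \frac{4111}{825} \approx -4.983$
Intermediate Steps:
$\frac{21174 - 4730}{-42885 + p} = \frac{21174 - 4730}{-42885 + 39585} = \frac{16444}{-3300} = 16444 \left(- \frac{1}{3300}\right) = - \frac{4111}{825}$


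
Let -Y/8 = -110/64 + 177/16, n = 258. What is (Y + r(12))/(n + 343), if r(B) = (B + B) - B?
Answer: -251/2404 ≈ -0.10441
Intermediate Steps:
r(B) = B (r(B) = 2*B - B = B)
Y = -299/4 (Y = -8*(-110/64 + 177/16) = -8*(-110*1/64 + 177*(1/16)) = -8*(-55/32 + 177/16) = -8*299/32 = -299/4 ≈ -74.750)
(Y + r(12))/(n + 343) = (-299/4 + 12)/(258 + 343) = -251/4/601 = -251/4*1/601 = -251/2404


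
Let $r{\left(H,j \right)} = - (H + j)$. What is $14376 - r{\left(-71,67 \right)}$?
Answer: $14372$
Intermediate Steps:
$r{\left(H,j \right)} = - H - j$
$14376 - r{\left(-71,67 \right)} = 14376 - \left(\left(-1\right) \left(-71\right) - 67\right) = 14376 - \left(71 - 67\right) = 14376 - 4 = 14372$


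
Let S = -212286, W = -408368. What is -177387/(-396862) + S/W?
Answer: 39171855237/40516435304 ≈ 0.96681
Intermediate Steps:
-177387/(-396862) + S/W = -177387/(-396862) - 212286/(-408368) = -177387*(-1/396862) - 212286*(-1/408368) = 177387/396862 + 106143/204184 = 39171855237/40516435304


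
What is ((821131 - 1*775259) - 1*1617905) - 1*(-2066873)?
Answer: 494840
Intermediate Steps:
((821131 - 1*775259) - 1*1617905) - 1*(-2066873) = ((821131 - 775259) - 1617905) + 2066873 = (45872 - 1617905) + 2066873 = -1572033 + 2066873 = 494840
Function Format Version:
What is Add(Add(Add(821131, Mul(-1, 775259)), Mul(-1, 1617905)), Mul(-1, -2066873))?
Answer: 494840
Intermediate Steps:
Add(Add(Add(821131, Mul(-1, 775259)), Mul(-1, 1617905)), Mul(-1, -2066873)) = Add(Add(Add(821131, -775259), -1617905), 2066873) = Add(Add(45872, -1617905), 2066873) = Add(-1572033, 2066873) = 494840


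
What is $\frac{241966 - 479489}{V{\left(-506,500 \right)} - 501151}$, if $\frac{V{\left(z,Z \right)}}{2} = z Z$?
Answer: $\frac{237523}{1007151} \approx 0.23584$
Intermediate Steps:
$V{\left(z,Z \right)} = 2 Z z$ ($V{\left(z,Z \right)} = 2 z Z = 2 Z z$)
$\frac{241966 - 479489}{V{\left(-506,500 \right)} - 501151} = \frac{241966 - 479489}{2 \cdot 500 \left(-506\right) - 501151} = - \frac{237523}{-506000 - 501151} = - \frac{237523}{-1007151} = \left(-237523\right) \left(- \frac{1}{1007151}\right) = \frac{237523}{1007151}$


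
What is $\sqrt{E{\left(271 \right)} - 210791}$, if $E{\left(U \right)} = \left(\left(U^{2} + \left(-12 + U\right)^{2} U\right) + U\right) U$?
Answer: $\sqrt{4946260882} \approx 70330.0$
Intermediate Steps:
$E{\left(U \right)} = U \left(U + U^{2} + U \left(-12 + U\right)^{2}\right)$ ($E{\left(U \right)} = \left(\left(U^{2} + U \left(-12 + U\right)^{2}\right) + U\right) U = \left(U + U^{2} + U \left(-12 + U\right)^{2}\right) U = U \left(U + U^{2} + U \left(-12 + U\right)^{2}\right)$)
$\sqrt{E{\left(271 \right)} - 210791} = \sqrt{271^{2} \left(1 + 271 + \left(-12 + 271\right)^{2}\right) - 210791} = \sqrt{73441 \left(1 + 271 + 259^{2}\right) - 210791} = \sqrt{73441 \left(1 + 271 + 67081\right) - 210791} = \sqrt{73441 \cdot 67353 - 210791} = \sqrt{4946471673 - 210791} = \sqrt{4946260882}$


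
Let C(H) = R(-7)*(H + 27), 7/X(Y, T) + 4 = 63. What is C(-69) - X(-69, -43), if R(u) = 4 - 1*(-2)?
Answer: -14875/59 ≈ -252.12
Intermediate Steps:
X(Y, T) = 7/59 (X(Y, T) = 7/(-4 + 63) = 7/59)
R(u) = 6 (R(u) = 4 + 2 = 6)
C(H) = 162 + 6*H (C(H) = 6*(H + 27) = 6*(27 + H) = 162 + 6*H)
C(-69) - X(-69, -43) = (162 + 6*(-69)) - 1*7/59 = (162 - 414) - 7/59 = -252 - 7/59 = -14875/59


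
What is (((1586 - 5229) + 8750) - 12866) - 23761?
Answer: -31520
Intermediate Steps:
(((1586 - 5229) + 8750) - 12866) - 23761 = ((-3643 + 8750) - 12866) - 23761 = (5107 - 12866) - 23761 = -7759 - 23761 = -31520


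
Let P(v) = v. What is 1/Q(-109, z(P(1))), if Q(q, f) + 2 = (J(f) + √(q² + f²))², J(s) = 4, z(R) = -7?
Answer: 1493/17736952 - √11930/17736952 ≈ 7.8017e-5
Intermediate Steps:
Q(q, f) = -2 + (4 + √(f² + q²))² (Q(q, f) = -2 + (4 + √(q² + f²))² = -2 + (4 + √(f² + q²))²)
1/Q(-109, z(P(1))) = 1/(-2 + (4 + √((-7)² + (-109)²))²) = 1/(-2 + (4 + √(49 + 11881))²) = 1/(-2 + (4 + √11930)²)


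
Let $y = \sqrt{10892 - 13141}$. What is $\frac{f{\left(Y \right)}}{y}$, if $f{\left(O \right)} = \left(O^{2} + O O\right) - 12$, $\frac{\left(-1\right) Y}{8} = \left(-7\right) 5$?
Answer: $- \frac{156788 i \sqrt{2249}}{2249} \approx - 3306.1 i$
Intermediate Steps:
$Y = 280$ ($Y = - 8 \left(\left(-7\right) 5\right) = \left(-8\right) \left(-35\right) = 280$)
$f{\left(O \right)} = -12 + 2 O^{2}$ ($f{\left(O \right)} = \left(O^{2} + O^{2}\right) - 12 = 2 O^{2} - 12 = -12 + 2 O^{2}$)
$y = i \sqrt{2249}$ ($y = \sqrt{-2249} = i \sqrt{2249} \approx 47.424 i$)
$\frac{f{\left(Y \right)}}{y} = \frac{-12 + 2 \cdot 280^{2}}{i \sqrt{2249}} = \left(-12 + 2 \cdot 78400\right) \left(- \frac{i \sqrt{2249}}{2249}\right) = \left(-12 + 156800\right) \left(- \frac{i \sqrt{2249}}{2249}\right) = 156788 \left(- \frac{i \sqrt{2249}}{2249}\right) = - \frac{156788 i \sqrt{2249}}{2249}$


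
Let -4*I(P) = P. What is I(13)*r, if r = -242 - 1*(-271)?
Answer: -377/4 ≈ -94.250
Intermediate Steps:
I(P) = -P/4
r = 29 (r = -242 + 271 = 29)
I(13)*r = -1/4*13*29 = -13/4*29 = -377/4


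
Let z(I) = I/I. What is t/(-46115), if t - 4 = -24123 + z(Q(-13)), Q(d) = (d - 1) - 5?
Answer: 24118/46115 ≈ 0.52300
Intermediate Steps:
Q(d) = -6 + d (Q(d) = (-1 + d) - 5 = -6 + d)
z(I) = 1
t = -24118 (t = 4 + (-24123 + 1) = 4 - 24122 = -24118)
t/(-46115) = -24118/(-46115) = -24118*(-1/46115) = 24118/46115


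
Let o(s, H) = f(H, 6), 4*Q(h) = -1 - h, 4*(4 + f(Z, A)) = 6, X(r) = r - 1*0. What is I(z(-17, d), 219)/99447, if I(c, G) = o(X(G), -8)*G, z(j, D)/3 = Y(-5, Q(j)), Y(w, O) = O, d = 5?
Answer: -365/66298 ≈ -0.0055054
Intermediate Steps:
X(r) = r (X(r) = r + 0 = r)
f(Z, A) = -5/2 (f(Z, A) = -4 + (1/4)*6 = -4 + 3/2 = -5/2)
Q(h) = -1/4 - h/4 (Q(h) = (-1 - h)/4 = -1/4 - h/4)
o(s, H) = -5/2
z(j, D) = -3/4 - 3*j/4 (z(j, D) = 3*(-1/4 - j/4) = -3/4 - 3*j/4)
I(c, G) = -5*G/2
I(z(-17, d), 219)/99447 = -5/2*219/99447 = -1095/2*1/99447 = -365/66298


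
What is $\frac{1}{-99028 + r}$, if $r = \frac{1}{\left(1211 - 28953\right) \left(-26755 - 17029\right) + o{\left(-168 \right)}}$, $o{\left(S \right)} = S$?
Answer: $- \frac{1214655560}{120284910795679} \approx -1.0098 \cdot 10^{-5}$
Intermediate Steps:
$r = \frac{1}{1214655560}$ ($r = \frac{1}{\left(1211 - 28953\right) \left(-26755 - 17029\right) - 168} = \frac{1}{\left(-27742\right) \left(-43784\right) - 168} = \frac{1}{1214655728 - 168} = \frac{1}{1214655560} \approx 8.2328 \cdot 10^{-10}$)
$\frac{1}{-99028 + r} = \frac{1}{-99028 + \frac{1}{1214655560}} = \frac{1}{- \frac{120284910795679}{1214655560}} = - \frac{1214655560}{120284910795679}$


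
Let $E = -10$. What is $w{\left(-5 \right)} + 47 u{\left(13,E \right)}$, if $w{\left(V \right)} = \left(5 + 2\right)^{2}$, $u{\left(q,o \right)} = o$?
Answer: $-421$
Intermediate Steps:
$w{\left(V \right)} = 49$ ($w{\left(V \right)} = 7^{2} = 49$)
$w{\left(-5 \right)} + 47 u{\left(13,E \right)} = 49 + 47 \left(-10\right) = 49 - 470 = -421$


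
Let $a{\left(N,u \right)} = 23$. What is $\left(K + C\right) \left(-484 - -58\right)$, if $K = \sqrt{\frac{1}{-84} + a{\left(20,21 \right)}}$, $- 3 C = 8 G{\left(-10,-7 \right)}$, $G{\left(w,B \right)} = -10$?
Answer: $-11360 - \frac{71 \sqrt{40551}}{7} \approx -13403.0$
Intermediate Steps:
$C = \frac{80}{3}$ ($C = - \frac{8 \left(-10\right)}{3} = \left(- \frac{1}{3}\right) \left(-80\right) = \frac{80}{3} \approx 26.667$)
$K = \frac{\sqrt{40551}}{42}$ ($K = \sqrt{\frac{1}{-84} + 23} = \sqrt{- \frac{1}{84} + 23} = \sqrt{\frac{1931}{84}} = \frac{\sqrt{40551}}{42} \approx 4.7946$)
$\left(K + C\right) \left(-484 - -58\right) = \left(\frac{\sqrt{40551}}{42} + \frac{80}{3}\right) \left(-484 - -58\right) = \left(\frac{80}{3} + \frac{\sqrt{40551}}{42}\right) \left(-484 + 58\right) = \left(\frac{80}{3} + \frac{\sqrt{40551}}{42}\right) \left(-426\right) = -11360 - \frac{71 \sqrt{40551}}{7}$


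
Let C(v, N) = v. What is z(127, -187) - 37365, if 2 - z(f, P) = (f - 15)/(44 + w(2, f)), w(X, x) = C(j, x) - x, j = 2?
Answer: -3026291/81 ≈ -37362.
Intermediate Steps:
w(X, x) = 2 - x
z(f, P) = 2 - (-15 + f)/(46 - f) (z(f, P) = 2 - (f - 15)/(44 + (2 - f)) = 2 - (-15 + f)/(46 - f))
z(127, -187) - 37365 = (-107 + 3*127)/(-46 + 127) - 37365 = (-107 + 381)/81 - 37365 = (1/81)*274 - 37365 = 274/81 - 37365 = -3026291/81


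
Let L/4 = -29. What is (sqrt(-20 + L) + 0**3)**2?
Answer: -136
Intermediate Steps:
L = -116 (L = 4*(-29) = -116)
(sqrt(-20 + L) + 0**3)**2 = (sqrt(-20 - 116) + 0**3)**2 = (sqrt(-136) + 0)**2 = (2*I*sqrt(34) + 0)**2 = (2*I*sqrt(34))**2 = -136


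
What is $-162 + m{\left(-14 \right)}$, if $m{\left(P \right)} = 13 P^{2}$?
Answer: $2386$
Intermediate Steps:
$-162 + m{\left(-14 \right)} = -162 + 13 \left(-14\right)^{2} = -162 + 13 \cdot 196 = -162 + 2548 = 2386$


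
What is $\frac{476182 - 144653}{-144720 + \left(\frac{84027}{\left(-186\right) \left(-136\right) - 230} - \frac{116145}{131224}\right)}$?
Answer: $- \frac{545242669229368}{238006852796001} \approx -2.2909$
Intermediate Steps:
$\frac{476182 - 144653}{-144720 + \left(\frac{84027}{\left(-186\right) \left(-136\right) - 230} - \frac{116145}{131224}\right)} = \frac{331529}{-144720 + \left(\frac{84027}{25296 - 230} - \frac{116145}{131224}\right)} = \frac{331529}{-144720 - \left(\frac{116145}{131224} - \frac{84027}{25066}\right)} = \frac{331529}{-144720 + \left(84027 \cdot \frac{1}{25066} - \frac{116145}{131224}\right)} = \frac{331529}{-144720 + \left(\frac{84027}{25066} - \frac{116145}{131224}\right)} = \frac{331529}{-144720 + \frac{4057534239}{1644630392}} = \frac{331529}{- \frac{238006852796001}{1644630392}} = 331529 \left(- \frac{1644630392}{238006852796001}\right) = - \frac{545242669229368}{238006852796001}$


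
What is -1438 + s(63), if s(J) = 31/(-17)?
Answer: -24477/17 ≈ -1439.8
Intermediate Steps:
s(J) = -31/17 (s(J) = 31*(-1/17) = -31/17)
-1438 + s(63) = -1438 - 31/17 = -24477/17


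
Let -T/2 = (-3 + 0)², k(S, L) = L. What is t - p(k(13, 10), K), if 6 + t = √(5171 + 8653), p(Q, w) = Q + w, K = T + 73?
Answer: -71 + 48*√6 ≈ 46.576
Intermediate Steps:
T = -18 (T = -2*(-3 + 0)² = -2*(-3)² = -2*9 = -18)
K = 55 (K = -18 + 73 = 55)
t = -6 + 48*√6 (t = -6 + √(5171 + 8653) = -6 + √13824 = -6 + 48*√6 ≈ 111.58)
t - p(k(13, 10), K) = (-6 + 48*√6) - (10 + 55) = (-6 + 48*√6) - 1*65 = (-6 + 48*√6) - 65 = -71 + 48*√6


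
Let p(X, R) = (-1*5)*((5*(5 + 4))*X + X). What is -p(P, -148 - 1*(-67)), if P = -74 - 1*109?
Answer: -42090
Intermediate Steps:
P = -183 (P = -74 - 109 = -183)
p(X, R) = -230*X (p(X, R) = -5*((5*9)*X + X) = -5*(45*X + X) = -230*X)
-p(P, -148 - 1*(-67)) = -(-230)*(-183) = -1*42090 = -42090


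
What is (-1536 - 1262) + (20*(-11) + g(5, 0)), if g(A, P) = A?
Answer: -3013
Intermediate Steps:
(-1536 - 1262) + (20*(-11) + g(5, 0)) = (-1536 - 1262) + (20*(-11) + 5) = -2798 + (-220 + 5) = -2798 - 215 = -3013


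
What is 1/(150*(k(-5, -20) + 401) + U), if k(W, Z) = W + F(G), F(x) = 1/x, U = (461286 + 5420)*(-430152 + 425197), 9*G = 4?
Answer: -2/4624936985 ≈ -4.3244e-10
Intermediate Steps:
G = 4/9 (G = (⅑)*4 = 4/9 ≈ 0.44444)
U = -2312528230 (U = 466706*(-4955) = -2312528230)
k(W, Z) = 9/4 + W (k(W, Z) = W + 1/(4/9) = W + 9/4 = 9/4 + W)
1/(150*(k(-5, -20) + 401) + U) = 1/(150*((9/4 - 5) + 401) - 2312528230) = 1/(150*(-11/4 + 401) - 2312528230) = 1/(150*(1593/4) - 2312528230) = 1/(119475/2 - 2312528230) = 1/(-4624936985/2) = -2/4624936985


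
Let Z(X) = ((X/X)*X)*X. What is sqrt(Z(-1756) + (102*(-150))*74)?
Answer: 2*sqrt(487834) ≈ 1396.9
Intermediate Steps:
Z(X) = X**2 (Z(X) = (1*X)*X = X*X = X**2)
sqrt(Z(-1756) + (102*(-150))*74) = sqrt((-1756)**2 + (102*(-150))*74) = sqrt(3083536 - 15300*74) = sqrt(3083536 - 1132200) = sqrt(1951336) = 2*sqrt(487834)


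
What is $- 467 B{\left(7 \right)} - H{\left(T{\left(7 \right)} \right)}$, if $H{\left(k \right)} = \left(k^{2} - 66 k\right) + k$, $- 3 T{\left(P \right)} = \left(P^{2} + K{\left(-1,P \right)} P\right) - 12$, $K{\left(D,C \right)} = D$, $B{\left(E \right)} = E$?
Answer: $-4019$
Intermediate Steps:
$T{\left(P \right)} = 4 - \frac{P^{2}}{3} + \frac{P}{3}$ ($T{\left(P \right)} = - \frac{\left(P^{2} - P\right) - 12}{3} = - \frac{-12 + P^{2} - P}{3} = 4 - \frac{P^{2}}{3} + \frac{P}{3}$)
$H{\left(k \right)} = k^{2} - 65 k$
$- 467 B{\left(7 \right)} - H{\left(T{\left(7 \right)} \right)} = \left(-467\right) 7 - \left(4 - \frac{7^{2}}{3} + \frac{1}{3} \cdot 7\right) \left(-65 + \left(4 - \frac{7^{2}}{3} + \frac{1}{3} \cdot 7\right)\right) = -3269 - \left(4 - \frac{49}{3} + \frac{7}{3}\right) \left(-65 + \left(4 - \frac{49}{3} + \frac{7}{3}\right)\right) = -3269 - - 10 \left(-65 - 10\right) = -3269 - \left(-10\right) \left(-75\right) = -3269 - 750 = -4019$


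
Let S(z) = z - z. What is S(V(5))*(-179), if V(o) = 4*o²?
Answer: 0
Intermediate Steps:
S(z) = 0
S(V(5))*(-179) = 0*(-179) = 0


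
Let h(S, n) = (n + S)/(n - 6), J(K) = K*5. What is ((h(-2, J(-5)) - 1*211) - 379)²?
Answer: 333537169/961 ≈ 3.4707e+5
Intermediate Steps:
J(K) = 5*K
h(S, n) = (S + n)/(-6 + n)
((h(-2, J(-5)) - 1*211) - 379)² = (((-2 + 5*(-5))/(-6 + 5*(-5)) - 1*211) - 379)² = (((-2 - 25)/(-6 - 25) - 211) - 379)² = ((-27/(-31) - 211) - 379)² = ((-1/31*(-27) - 211) - 379)² = ((27/31 - 211) - 379)² = (-6514/31 - 379)² = (-18263/31)² = 333537169/961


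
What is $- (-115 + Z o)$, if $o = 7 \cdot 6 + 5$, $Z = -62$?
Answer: $3029$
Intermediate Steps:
$o = 47$ ($o = 42 + 5 = 47$)
$- (-115 + Z o) = - (-115 - 2914) = \left(-1\right) \left(-3029\right) = 3029$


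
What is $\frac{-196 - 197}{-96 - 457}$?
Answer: $\frac{393}{553} \approx 0.71067$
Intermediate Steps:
$\frac{-196 - 197}{-96 - 457} = - \frac{393}{-553} = \left(-393\right) \left(- \frac{1}{553}\right) = \frac{393}{553}$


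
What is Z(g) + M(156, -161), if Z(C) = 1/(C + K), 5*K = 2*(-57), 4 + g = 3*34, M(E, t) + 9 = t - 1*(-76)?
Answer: -35339/376 ≈ -93.987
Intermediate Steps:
M(E, t) = 67 + t (M(E, t) = -9 + (t - 1*(-76)) = -9 + (t + 76) = -9 + (76 + t) = 67 + t)
g = 98 (g = -4 + 3*34 = -4 + 102 = 98)
K = -114/5 (K = (2*(-57))/5 = (1/5)*(-114) = -114/5 ≈ -22.800)
Z(C) = 1/(-114/5 + C) (Z(C) = 1/(C - 114/5) = 1/(-114/5 + C))
Z(g) + M(156, -161) = 5/(-114 + 5*98) + (67 - 161) = 5/(-114 + 490) - 94 = 5/376 - 94 = -35339/376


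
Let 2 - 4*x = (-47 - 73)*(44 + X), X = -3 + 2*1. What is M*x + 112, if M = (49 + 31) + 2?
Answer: 105933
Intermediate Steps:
X = -1 (X = -3 + 2 = -1)
M = 82 (M = 80 + 2 = 82)
x = 2581/2 (x = ½ - (-47 - 73)*(44 - 1)/4 = ½ - (-30)*43 = ½ - ¼*(-5160) = ½ + 1290 = 2581/2 ≈ 1290.5)
M*x + 112 = 82*(2581/2) + 112 = 105821 + 112 = 105933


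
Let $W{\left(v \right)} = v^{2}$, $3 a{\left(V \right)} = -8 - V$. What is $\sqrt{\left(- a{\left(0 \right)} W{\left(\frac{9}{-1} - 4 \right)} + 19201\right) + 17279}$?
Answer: $\frac{2 \sqrt{83094}}{3} \approx 192.17$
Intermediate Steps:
$a{\left(V \right)} = - \frac{8}{3} - \frac{V}{3}$ ($a{\left(V \right)} = \frac{-8 - V}{3} = - \frac{8}{3} - \frac{V}{3}$)
$\sqrt{\left(- a{\left(0 \right)} W{\left(\frac{9}{-1} - 4 \right)} + 19201\right) + 17279} = \sqrt{\left(- (- \frac{8}{3} - 0) \left(\frac{9}{-1} - 4\right)^{2} + 19201\right) + 17279} = \sqrt{\left(- (- \frac{8}{3} + 0) \left(9 \left(-1\right) - 4\right)^{2} + 19201\right) + 17279} = \sqrt{\left(\left(-1\right) \left(- \frac{8}{3}\right) \left(-9 - 4\right)^{2} + 19201\right) + 17279} = \sqrt{\left(\frac{8 \left(-13\right)^{2}}{3} + 19201\right) + 17279} = \sqrt{\left(\frac{8}{3} \cdot 169 + 19201\right) + 17279} = \sqrt{\left(\frac{1352}{3} + 19201\right) + 17279} = \sqrt{\frac{58955}{3} + 17279} = \sqrt{\frac{110792}{3}} = \frac{2 \sqrt{83094}}{3}$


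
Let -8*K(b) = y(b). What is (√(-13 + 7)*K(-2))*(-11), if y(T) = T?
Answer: -11*I*√6/4 ≈ -6.7361*I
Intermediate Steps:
K(b) = -b/8
(√(-13 + 7)*K(-2))*(-11) = (√(-13 + 7)*(-⅛*(-2)))*(-11) = (√(-6)*(¼))*(-11) = ((I*√6)*(¼))*(-11) = (I*√6/4)*(-11) = -11*I*√6/4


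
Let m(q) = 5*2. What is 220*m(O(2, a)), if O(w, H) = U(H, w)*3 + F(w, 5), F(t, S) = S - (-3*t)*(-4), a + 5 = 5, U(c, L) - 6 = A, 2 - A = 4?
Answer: 2200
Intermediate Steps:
A = -2 (A = 2 - 1*4 = 2 - 4 = -2)
U(c, L) = 4 (U(c, L) = 6 - 2 = 4)
a = 0 (a = -5 + 5 = 0)
F(t, S) = S - 12*t
O(w, H) = 17 - 12*w (O(w, H) = 4*3 + (5 - 12*w) = 12 + (5 - 12*w) = 17 - 12*w)
m(q) = 10
220*m(O(2, a)) = 220*10 = 2200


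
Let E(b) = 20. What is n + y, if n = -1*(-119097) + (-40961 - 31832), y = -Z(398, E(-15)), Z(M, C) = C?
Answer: 46284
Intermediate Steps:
y = -20 (y = -1*20 = -20)
n = 46304 (n = 119097 - 72793 = 46304)
n + y = 46304 - 20 = 46284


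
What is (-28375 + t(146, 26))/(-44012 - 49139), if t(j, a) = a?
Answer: 28349/93151 ≈ 0.30433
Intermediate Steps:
(-28375 + t(146, 26))/(-44012 - 49139) = (-28375 + 26)/(-44012 - 49139) = -28349/(-93151) = -28349*(-1/93151) = 28349/93151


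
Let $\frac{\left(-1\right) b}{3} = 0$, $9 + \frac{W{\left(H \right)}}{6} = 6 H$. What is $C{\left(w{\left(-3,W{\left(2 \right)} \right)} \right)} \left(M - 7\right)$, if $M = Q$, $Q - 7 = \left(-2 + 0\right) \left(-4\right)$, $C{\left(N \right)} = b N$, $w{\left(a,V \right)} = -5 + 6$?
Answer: $0$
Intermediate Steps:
$W{\left(H \right)} = -54 + 36 H$ ($W{\left(H \right)} = -54 + 6 \cdot 6 H = -54 + 36 H$)
$b = 0$ ($b = \left(-3\right) 0 = 0$)
$w{\left(a,V \right)} = 1$
$C{\left(N \right)} = 0$ ($C{\left(N \right)} = 0 N = 0$)
$Q = 15$ ($Q = 7 + \left(-2 + 0\right) \left(-4\right) = 7 - -8 = 7 + 8 = 15$)
$M = 15$
$C{\left(w{\left(-3,W{\left(2 \right)} \right)} \right)} \left(M - 7\right) = 0 \left(15 - 7\right) = 0 \cdot 8 = 0$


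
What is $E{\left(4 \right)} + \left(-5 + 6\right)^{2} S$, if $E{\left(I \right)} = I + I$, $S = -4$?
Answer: $4$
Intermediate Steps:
$E{\left(I \right)} = 2 I$
$E{\left(4 \right)} + \left(-5 + 6\right)^{2} S = 2 \cdot 4 + \left(-5 + 6\right)^{2} \left(-4\right) = 8 + 1^{2} \left(-4\right) = 8 + 1 \left(-4\right) = 8 - 4 = 4$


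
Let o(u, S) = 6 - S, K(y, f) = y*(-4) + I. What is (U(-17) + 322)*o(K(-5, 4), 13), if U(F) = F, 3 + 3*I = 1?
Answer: -2135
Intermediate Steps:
I = -2/3 (I = -1 + (1/3)*1 = -1 + 1/3 = -2/3 ≈ -0.66667)
K(y, f) = -2/3 - 4*y (K(y, f) = y*(-4) - 2/3 = -4*y - 2/3 = -2/3 - 4*y)
(U(-17) + 322)*o(K(-5, 4), 13) = (-17 + 322)*(6 - 1*13) = 305*(6 - 13) = 305*(-7) = -2135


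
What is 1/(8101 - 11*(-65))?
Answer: 1/8816 ≈ 0.00011343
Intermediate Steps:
1/(8101 - 11*(-65)) = 1/(8101 + 715) = 1/8816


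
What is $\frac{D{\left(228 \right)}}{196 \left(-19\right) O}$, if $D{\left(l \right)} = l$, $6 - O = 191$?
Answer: $\frac{3}{9065} \approx 0.00033094$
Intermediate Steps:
$O = -185$ ($O = 6 - 191 = -185$)
$\frac{D{\left(228 \right)}}{196 \left(-19\right) O} = \frac{228}{196 \left(-19\right) \left(-185\right)} = \frac{228}{\left(-3724\right) \left(-185\right)} = \frac{228}{688940} = 228 \cdot \frac{1}{688940} = \frac{3}{9065}$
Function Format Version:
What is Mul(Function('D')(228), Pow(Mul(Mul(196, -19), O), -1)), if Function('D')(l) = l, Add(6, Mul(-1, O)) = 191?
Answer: Rational(3, 9065) ≈ 0.00033094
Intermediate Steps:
O = -185 (O = Add(6, Mul(-1, 191)) = Add(6, -191) = -185)
Mul(Function('D')(228), Pow(Mul(Mul(196, -19), O), -1)) = Mul(228, Pow(Mul(Mul(196, -19), -185), -1)) = Mul(228, Pow(Mul(-3724, -185), -1)) = Mul(228, Pow(688940, -1)) = Mul(228, Rational(1, 688940)) = Rational(3, 9065)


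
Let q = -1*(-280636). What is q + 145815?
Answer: 426451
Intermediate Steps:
q = 280636
q + 145815 = 280636 + 145815 = 426451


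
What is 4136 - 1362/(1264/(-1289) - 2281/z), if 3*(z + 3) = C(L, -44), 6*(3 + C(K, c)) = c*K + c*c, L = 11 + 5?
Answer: 113496782576/27195001 ≈ 4173.4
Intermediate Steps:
L = 16
C(K, c) = -3 + c**2/6 + K*c/6 (C(K, c) = -3 + (c*K + c*c)/6 = -3 + (K*c + c**2)/6 = -3 + (c**2 + K*c)/6 = -3 + (c**2/6 + K*c/6) = -3 + c**2/6 + K*c/6)
z = 580/9 (z = -3 + (-3 + (1/6)*(-44)**2 + (1/6)*16*(-44))/3 = -3 + (-3 + (1/6)*1936 - 352/3)/3 = -3 + (-3 + 968/3 - 352/3)/3 = -3 + (1/3)*(607/3) = -3 + 607/9 = 580/9 ≈ 64.444)
4136 - 1362/(1264/(-1289) - 2281/z) = 4136 - 1362/(1264/(-1289) - 2281/580/9) = 4136 - 1362/(1264*(-1/1289) - 2281*9/580) = 4136 - 1362/(-1264/1289 - 20529/580) = 4136 - 1362/(-27195001/747620) = 4136 - 1362*(-747620/27195001) = 4136 + 1018258440/27195001 = 113496782576/27195001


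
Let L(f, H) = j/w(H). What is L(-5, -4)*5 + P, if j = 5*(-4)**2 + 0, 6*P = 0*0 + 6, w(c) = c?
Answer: -99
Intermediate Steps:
P = 1 (P = (0*0 + 6)/6 = (0 + 6)/6 = (1/6)*6 = 1)
j = 80 (j = 5*16 + 0 = 80 + 0 = 80)
L(f, H) = 80/H
L(-5, -4)*5 + P = (80/(-4))*5 + 1 = (80*(-1/4))*5 + 1 = -20*5 + 1 = -100 + 1 = -99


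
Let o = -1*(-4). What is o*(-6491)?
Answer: -25964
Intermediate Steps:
o = 4
o*(-6491) = 4*(-6491) = -25964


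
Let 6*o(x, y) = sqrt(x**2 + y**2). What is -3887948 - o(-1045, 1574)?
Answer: -3887948 - sqrt(3569501)/6 ≈ -3.8883e+6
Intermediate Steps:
o(x, y) = sqrt(x**2 + y**2)/6
-3887948 - o(-1045, 1574) = -3887948 - sqrt((-1045)**2 + 1574**2)/6 = -3887948 - sqrt(1092025 + 2477476)/6 = -3887948 - sqrt(3569501)/6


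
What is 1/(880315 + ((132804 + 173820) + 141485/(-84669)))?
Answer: 84669/100496796706 ≈ 8.4250e-7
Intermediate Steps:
1/(880315 + ((132804 + 173820) + 141485/(-84669))) = 1/(880315 + (306624 + 141485*(-1/84669))) = 1/(880315 + (306624 - 141485/84669)) = 1/(880315 + 25961405971/84669) = 1/(100496796706/84669) = 84669/100496796706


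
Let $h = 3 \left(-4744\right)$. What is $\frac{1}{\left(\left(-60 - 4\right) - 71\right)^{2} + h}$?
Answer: $\frac{1}{3993} \approx 0.00025044$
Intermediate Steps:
$h = -14232$
$\frac{1}{\left(\left(-60 - 4\right) - 71\right)^{2} + h} = \frac{1}{\left(\left(-60 - 4\right) - 71\right)^{2} - 14232} = \frac{1}{\left(-64 - 71\right)^{2} - 14232} = \frac{1}{\left(-135\right)^{2} - 14232} = \frac{1}{18225 - 14232} = \frac{1}{3993}$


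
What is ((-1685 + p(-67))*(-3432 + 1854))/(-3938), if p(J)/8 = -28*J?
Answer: 10511847/1969 ≈ 5338.7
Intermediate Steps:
p(J) = -224*J (p(J) = 8*(-28*J) = -224*J)
((-1685 + p(-67))*(-3432 + 1854))/(-3938) = ((-1685 - 224*(-67))*(-3432 + 1854))/(-3938) = ((-1685 + 15008)*(-1578))*(-1/3938) = (13323*(-1578))*(-1/3938) = -21023694*(-1/3938) = 10511847/1969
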